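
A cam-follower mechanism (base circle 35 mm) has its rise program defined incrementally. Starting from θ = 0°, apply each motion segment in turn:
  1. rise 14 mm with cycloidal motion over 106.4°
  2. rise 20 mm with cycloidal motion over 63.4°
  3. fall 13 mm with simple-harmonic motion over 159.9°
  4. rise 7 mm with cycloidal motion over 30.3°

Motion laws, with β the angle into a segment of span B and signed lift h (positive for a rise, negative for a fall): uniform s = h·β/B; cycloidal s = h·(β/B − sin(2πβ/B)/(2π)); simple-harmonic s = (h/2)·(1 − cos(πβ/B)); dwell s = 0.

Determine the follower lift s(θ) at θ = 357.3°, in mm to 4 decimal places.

seg 1 [0°–106.4°] cycloidal, h=14: full span → s += 14 → s = 14.0000
seg 2 [106.4°–169.8°] cycloidal, h=20: full span → s += 20 → s = 34.0000
seg 3 [169.8°–329.7°] simple-harmonic, h=-13: full span → s += -13 → s = 21.0000
seg 4 [329.7°–360°] cycloidal, h=7: θ=357.3° here. β=27.6, B=30.3. 7·(0.9109 − sin(2π·0.9109)/(2π)) = 6.9679 → s = 27.9679

27.9679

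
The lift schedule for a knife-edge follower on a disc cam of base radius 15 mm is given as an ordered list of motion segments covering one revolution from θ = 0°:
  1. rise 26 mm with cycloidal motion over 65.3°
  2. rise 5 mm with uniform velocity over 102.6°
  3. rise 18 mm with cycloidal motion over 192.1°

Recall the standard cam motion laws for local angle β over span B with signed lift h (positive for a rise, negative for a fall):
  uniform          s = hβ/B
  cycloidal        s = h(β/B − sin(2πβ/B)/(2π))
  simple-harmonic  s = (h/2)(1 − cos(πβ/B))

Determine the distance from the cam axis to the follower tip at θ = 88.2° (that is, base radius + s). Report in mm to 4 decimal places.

seg 1 [0°–65.3°] cycloidal, h=26: full span → s += 26 → s = 26.0000
seg 2 [65.3°–167.9°] uniform, h=5: θ=88.2° here. β=22.9, B=102.6. 5·22.9/102.6 = 1.1160 → s = 27.1160
radial distance = base radius + s = 15 + 27.1160 = 42.1160

42.1160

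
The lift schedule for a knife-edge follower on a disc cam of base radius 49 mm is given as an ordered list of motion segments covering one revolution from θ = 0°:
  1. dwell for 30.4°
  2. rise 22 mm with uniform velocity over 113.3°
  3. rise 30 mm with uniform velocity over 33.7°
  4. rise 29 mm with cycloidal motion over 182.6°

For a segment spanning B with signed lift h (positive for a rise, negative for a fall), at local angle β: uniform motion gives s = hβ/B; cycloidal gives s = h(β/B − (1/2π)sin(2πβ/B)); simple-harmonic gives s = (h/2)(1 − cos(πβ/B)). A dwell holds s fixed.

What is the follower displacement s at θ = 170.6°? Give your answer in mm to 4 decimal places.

seg 1 [0°–30.4°] dwell: s stays 0.0000
seg 2 [30.4°–143.7°] uniform, h=22: full span → s += 22 → s = 22.0000
seg 3 [143.7°–177.4°] uniform, h=30: θ=170.6° here. β=26.9, B=33.7. 30·26.9/33.7 = 23.9466 → s = 45.9466

45.9466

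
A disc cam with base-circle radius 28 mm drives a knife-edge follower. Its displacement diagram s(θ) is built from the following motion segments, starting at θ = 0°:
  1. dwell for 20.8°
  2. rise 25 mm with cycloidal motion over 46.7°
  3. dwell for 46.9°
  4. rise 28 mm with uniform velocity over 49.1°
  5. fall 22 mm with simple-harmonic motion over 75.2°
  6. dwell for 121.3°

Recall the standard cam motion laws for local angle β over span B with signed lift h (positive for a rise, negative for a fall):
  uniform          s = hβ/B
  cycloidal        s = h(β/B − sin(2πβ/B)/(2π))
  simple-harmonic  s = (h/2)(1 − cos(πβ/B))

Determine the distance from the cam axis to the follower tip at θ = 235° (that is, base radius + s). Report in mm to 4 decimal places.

seg 1 [0°–20.8°] dwell: s stays 0.0000
seg 2 [20.8°–67.5°] cycloidal, h=25: full span → s += 25 → s = 25.0000
seg 3 [67.5°–114.4°] dwell: s stays 25.0000
seg 4 [114.4°–163.5°] uniform, h=28: full span → s += 28 → s = 53.0000
seg 5 [163.5°–238.7°] simple-harmonic, h=-22: θ=235° here. β=71.5, B=75.2. -22/2·(1 − cos(π·0.9508)) = -21.8689 → s = 31.1311
radial distance = base radius + s = 28 + 31.1311 = 59.1311

59.1311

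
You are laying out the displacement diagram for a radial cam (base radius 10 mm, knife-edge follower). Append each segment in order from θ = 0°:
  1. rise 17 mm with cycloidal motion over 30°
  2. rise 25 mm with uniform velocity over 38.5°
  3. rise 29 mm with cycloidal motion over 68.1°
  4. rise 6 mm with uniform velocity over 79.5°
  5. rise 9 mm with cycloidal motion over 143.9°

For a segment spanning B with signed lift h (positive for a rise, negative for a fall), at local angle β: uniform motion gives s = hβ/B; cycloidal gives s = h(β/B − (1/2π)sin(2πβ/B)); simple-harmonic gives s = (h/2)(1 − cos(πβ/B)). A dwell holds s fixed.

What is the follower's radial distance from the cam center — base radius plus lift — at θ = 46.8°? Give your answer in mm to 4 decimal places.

seg 1 [0°–30°] cycloidal, h=17: full span → s += 17 → s = 17.0000
seg 2 [30°–68.5°] uniform, h=25: θ=46.8° here. β=16.8, B=38.5. 25·16.8/38.5 = 10.9091 → s = 27.9091
radial distance = base radius + s = 10 + 27.9091 = 37.9091

37.9091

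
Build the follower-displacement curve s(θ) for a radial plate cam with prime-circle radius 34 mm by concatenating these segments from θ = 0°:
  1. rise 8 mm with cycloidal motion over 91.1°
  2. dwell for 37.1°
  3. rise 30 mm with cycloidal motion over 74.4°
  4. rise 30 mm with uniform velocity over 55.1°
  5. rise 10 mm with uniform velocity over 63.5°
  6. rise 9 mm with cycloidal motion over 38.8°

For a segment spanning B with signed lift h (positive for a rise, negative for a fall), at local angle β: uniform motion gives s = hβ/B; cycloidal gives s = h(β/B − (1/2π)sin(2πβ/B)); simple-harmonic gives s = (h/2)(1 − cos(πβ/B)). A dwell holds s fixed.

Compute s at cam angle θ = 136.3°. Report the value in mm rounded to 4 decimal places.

seg 1 [0°–91.1°] cycloidal, h=8: full span → s += 8 → s = 8.0000
seg 2 [91.1°–128.2°] dwell: s stays 8.0000
seg 3 [128.2°–202.6°] cycloidal, h=30: θ=136.3° here. β=8.1, B=74.4. 30·(0.1089 − sin(2π·0.1089)/(2π)) = 0.2488 → s = 8.2488

8.2488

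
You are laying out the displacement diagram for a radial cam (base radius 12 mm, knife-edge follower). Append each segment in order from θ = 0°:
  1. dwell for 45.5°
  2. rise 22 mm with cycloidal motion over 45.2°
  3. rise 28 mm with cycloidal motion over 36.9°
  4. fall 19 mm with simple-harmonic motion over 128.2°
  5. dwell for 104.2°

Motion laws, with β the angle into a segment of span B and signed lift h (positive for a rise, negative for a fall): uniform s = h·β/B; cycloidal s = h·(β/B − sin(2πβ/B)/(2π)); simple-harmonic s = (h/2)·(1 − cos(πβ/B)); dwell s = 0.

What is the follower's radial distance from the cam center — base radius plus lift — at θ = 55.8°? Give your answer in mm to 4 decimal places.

seg 1 [0°–45.5°] dwell: s stays 0.0000
seg 2 [45.5°–90.7°] cycloidal, h=22: θ=55.8° here. β=10.3, B=45.2. 22·(0.2279 − sin(2π·0.2279)/(2π)) = 1.5456 → s = 1.5456
radial distance = base radius + s = 12 + 1.5456 = 13.5456

13.5456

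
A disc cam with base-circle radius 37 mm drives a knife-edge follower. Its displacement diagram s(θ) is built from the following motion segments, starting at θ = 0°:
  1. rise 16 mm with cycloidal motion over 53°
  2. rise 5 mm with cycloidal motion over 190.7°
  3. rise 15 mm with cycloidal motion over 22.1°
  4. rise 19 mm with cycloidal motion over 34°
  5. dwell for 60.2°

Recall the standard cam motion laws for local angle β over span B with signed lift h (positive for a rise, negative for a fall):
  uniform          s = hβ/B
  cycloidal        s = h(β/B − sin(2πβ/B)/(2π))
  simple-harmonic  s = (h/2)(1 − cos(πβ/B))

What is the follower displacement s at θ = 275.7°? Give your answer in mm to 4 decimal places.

seg 1 [0°–53°] cycloidal, h=16: full span → s += 16 → s = 16.0000
seg 2 [53°–243.7°] cycloidal, h=5: full span → s += 5 → s = 21.0000
seg 3 [243.7°–265.8°] cycloidal, h=15: full span → s += 15 → s = 36.0000
seg 4 [265.8°–299.8°] cycloidal, h=19: θ=275.7° here. β=9.9, B=34. 19·(0.2912 − sin(2π·0.2912)/(2π)) = 2.6091 → s = 38.6091

38.6091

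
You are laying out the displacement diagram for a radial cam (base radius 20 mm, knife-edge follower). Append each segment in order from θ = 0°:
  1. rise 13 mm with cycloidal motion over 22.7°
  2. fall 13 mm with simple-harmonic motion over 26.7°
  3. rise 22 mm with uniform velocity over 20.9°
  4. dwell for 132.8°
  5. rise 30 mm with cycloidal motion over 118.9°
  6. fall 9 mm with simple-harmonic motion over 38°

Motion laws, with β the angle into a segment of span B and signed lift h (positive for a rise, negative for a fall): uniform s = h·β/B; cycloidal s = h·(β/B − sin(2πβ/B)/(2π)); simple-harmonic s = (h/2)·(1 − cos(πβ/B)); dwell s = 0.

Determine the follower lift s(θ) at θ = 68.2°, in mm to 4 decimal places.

seg 1 [0°–22.7°] cycloidal, h=13: full span → s += 13 → s = 13.0000
seg 2 [22.7°–49.4°] simple-harmonic, h=-13: full span → s += -13 → s = 0.0000
seg 3 [49.4°–70.3°] uniform, h=22: θ=68.2° here. β=18.8, B=20.9. 22·18.8/20.9 = 19.7895 → s = 19.7895

19.7895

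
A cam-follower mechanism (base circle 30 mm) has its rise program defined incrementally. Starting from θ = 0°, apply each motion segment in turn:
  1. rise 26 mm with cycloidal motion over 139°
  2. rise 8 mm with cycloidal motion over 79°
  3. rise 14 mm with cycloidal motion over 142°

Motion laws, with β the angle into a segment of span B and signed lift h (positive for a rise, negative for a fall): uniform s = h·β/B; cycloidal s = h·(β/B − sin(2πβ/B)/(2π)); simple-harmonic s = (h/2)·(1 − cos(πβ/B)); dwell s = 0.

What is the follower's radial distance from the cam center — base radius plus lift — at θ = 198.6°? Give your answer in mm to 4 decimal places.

seg 1 [0°–139°] cycloidal, h=26: full span → s += 26 → s = 26.0000
seg 2 [139°–218°] cycloidal, h=8: θ=198.6° here. β=59.6, B=79. 8·(0.7544 − sin(2π·0.7544)/(2π)) = 7.3082 → s = 33.3082
radial distance = base radius + s = 30 + 33.3082 = 63.3082

63.3082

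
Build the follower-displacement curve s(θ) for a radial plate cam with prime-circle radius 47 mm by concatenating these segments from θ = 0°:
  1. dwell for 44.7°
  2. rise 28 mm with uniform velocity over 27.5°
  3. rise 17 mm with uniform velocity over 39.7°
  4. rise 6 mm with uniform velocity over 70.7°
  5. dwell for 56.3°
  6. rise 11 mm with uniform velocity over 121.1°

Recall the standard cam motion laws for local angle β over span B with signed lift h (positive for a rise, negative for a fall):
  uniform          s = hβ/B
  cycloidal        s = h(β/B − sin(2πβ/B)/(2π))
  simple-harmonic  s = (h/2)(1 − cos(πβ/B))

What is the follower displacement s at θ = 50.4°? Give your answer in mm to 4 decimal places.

seg 1 [0°–44.7°] dwell: s stays 0.0000
seg 2 [44.7°–72.2°] uniform, h=28: θ=50.4° here. β=5.7, B=27.5. 28·5.7/27.5 = 5.8036 → s = 5.8036

5.8036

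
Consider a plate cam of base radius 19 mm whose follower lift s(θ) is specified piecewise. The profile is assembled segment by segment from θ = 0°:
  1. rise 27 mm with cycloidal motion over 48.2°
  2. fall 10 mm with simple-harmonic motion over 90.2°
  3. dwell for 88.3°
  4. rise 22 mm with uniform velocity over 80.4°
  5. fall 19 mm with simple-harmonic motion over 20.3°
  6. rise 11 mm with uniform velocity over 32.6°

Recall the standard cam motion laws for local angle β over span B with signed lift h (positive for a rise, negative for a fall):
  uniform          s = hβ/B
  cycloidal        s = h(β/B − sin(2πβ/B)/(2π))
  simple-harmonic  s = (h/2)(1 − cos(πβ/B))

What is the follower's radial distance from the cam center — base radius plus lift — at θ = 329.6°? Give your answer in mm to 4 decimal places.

seg 1 [0°–48.2°] cycloidal, h=27: full span → s += 27 → s = 27.0000
seg 2 [48.2°–138.4°] simple-harmonic, h=-10: full span → s += -10 → s = 17.0000
seg 3 [138.4°–226.7°] dwell: s stays 17.0000
seg 4 [226.7°–307.1°] uniform, h=22: full span → s += 22 → s = 39.0000
seg 5 [307.1°–327.4°] simple-harmonic, h=-19: full span → s += -19 → s = 20.0000
seg 6 [327.4°–360°] uniform, h=11: θ=329.6° here. β=2.2, B=32.6. 11·2.2/32.6 = 0.7423 → s = 20.7423
radial distance = base radius + s = 19 + 20.7423 = 39.7423

39.7423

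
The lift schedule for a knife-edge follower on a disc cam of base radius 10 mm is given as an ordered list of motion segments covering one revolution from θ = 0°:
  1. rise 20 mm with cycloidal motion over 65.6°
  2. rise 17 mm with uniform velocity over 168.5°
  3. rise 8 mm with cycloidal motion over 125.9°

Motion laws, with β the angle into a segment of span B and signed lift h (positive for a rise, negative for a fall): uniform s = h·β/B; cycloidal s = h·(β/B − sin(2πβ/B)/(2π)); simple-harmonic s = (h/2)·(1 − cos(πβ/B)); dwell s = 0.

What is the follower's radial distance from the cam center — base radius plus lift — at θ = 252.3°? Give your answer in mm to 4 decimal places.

seg 1 [0°–65.6°] cycloidal, h=20: full span → s += 20 → s = 20.0000
seg 2 [65.6°–234.1°] uniform, h=17: full span → s += 17 → s = 37.0000
seg 3 [234.1°–360°] cycloidal, h=8: θ=252.3° here. β=18.2, B=125.9. 8·(0.1446 − sin(2π·0.1446)/(2π)) = 0.1526 → s = 37.1526
radial distance = base radius + s = 10 + 37.1526 = 47.1526

47.1526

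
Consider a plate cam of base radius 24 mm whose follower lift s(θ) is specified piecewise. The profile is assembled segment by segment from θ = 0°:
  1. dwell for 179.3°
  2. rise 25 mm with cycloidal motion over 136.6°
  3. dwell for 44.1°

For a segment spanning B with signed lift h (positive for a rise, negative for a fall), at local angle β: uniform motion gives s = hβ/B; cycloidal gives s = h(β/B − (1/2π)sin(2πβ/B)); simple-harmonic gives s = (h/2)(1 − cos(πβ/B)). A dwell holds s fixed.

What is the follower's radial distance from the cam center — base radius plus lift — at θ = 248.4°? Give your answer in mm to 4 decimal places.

seg 1 [0°–179.3°] dwell: s stays 0.0000
seg 2 [179.3°–315.9°] cycloidal, h=25: θ=248.4° here. β=69.1, B=136.6. 25·(0.5059 − sin(2π·0.5059)/(2π)) = 12.7928 → s = 12.7928
radial distance = base radius + s = 24 + 12.7928 = 36.7928

36.7928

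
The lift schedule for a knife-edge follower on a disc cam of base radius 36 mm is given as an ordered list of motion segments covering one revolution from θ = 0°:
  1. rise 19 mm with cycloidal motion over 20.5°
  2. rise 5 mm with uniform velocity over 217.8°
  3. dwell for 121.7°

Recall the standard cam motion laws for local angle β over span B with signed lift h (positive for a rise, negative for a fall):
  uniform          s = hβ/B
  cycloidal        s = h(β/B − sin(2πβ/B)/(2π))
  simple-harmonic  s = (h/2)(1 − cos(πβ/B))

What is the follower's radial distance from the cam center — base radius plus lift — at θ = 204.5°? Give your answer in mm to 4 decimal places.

seg 1 [0°–20.5°] cycloidal, h=19: full span → s += 19 → s = 19.0000
seg 2 [20.5°–238.3°] uniform, h=5: θ=204.5° here. β=184, B=217.8. 5·184/217.8 = 4.2241 → s = 23.2241
radial distance = base radius + s = 36 + 23.2241 = 59.2241

59.2241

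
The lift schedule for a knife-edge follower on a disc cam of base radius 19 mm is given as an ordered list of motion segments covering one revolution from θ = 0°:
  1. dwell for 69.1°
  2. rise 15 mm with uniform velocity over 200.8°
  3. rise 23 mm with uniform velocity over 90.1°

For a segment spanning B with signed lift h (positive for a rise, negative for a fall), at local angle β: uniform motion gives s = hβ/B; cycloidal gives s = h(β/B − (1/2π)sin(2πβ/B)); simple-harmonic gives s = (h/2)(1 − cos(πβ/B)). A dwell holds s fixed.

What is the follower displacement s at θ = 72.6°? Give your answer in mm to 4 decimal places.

seg 1 [0°–69.1°] dwell: s stays 0.0000
seg 2 [69.1°–269.9°] uniform, h=15: θ=72.6° here. β=3.5, B=200.8. 15·3.5/200.8 = 0.2615 → s = 0.2615

0.2615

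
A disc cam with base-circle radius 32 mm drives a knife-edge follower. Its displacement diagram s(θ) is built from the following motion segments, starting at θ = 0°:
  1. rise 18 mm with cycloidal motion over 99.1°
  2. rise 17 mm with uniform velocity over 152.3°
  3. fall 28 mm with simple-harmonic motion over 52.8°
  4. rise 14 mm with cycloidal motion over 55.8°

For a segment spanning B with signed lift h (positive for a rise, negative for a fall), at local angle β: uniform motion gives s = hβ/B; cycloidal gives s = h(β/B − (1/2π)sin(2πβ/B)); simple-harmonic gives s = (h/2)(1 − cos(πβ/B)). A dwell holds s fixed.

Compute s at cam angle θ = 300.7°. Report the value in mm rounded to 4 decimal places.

seg 1 [0°–99.1°] cycloidal, h=18: full span → s += 18 → s = 18.0000
seg 2 [99.1°–251.4°] uniform, h=17: full span → s += 17 → s = 35.0000
seg 3 [251.4°–304.2°] simple-harmonic, h=-28: θ=300.7° here. β=49.3, B=52.8. -28/2·(1 − cos(π·0.9337)) = -27.6975 → s = 7.3025

7.3025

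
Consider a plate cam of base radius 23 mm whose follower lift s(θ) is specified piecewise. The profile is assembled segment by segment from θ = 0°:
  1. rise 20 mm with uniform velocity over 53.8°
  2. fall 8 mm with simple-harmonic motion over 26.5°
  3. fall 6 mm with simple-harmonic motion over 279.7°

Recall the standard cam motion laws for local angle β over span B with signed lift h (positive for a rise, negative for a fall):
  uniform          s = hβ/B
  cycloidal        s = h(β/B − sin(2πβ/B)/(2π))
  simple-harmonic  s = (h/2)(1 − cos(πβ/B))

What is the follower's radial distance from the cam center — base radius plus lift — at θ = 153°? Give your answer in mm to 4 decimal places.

seg 1 [0°–53.8°] uniform, h=20: full span → s += 20 → s = 20.0000
seg 2 [53.8°–80.3°] simple-harmonic, h=-8: full span → s += -8 → s = 12.0000
seg 3 [80.3°–360°] simple-harmonic, h=-6: θ=153° here. β=72.7, B=279.7. -6/2·(1 − cos(π·0.2599)) = -0.9458 → s = 11.0542
radial distance = base radius + s = 23 + 11.0542 = 34.0542

34.0542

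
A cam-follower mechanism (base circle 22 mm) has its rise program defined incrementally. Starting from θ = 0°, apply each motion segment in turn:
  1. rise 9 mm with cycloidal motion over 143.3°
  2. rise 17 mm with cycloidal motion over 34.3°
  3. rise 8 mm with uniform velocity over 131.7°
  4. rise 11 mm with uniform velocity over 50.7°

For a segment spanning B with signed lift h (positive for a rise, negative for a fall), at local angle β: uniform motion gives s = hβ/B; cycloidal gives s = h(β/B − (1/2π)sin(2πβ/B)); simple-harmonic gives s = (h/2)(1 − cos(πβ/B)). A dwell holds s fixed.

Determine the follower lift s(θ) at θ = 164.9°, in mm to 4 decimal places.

seg 1 [0°–143.3°] cycloidal, h=9: full span → s += 9 → s = 9.0000
seg 2 [143.3°–177.6°] cycloidal, h=17: θ=164.9° here. β=21.6, B=34.3. 17·(0.6297 − sin(2π·0.6297)/(2π)) = 12.6748 → s = 21.6748

21.6748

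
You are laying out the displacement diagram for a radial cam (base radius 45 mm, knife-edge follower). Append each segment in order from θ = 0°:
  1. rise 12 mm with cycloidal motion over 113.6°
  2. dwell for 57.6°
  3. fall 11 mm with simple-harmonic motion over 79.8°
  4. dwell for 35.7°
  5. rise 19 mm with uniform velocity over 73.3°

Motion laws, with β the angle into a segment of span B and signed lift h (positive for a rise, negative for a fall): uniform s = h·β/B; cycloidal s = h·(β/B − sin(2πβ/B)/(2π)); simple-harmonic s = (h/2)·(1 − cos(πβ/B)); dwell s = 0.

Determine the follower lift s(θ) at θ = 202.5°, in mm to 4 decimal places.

seg 1 [0°–113.6°] cycloidal, h=12: full span → s += 12 → s = 12.0000
seg 2 [113.6°–171.2°] dwell: s stays 12.0000
seg 3 [171.2°–251°] simple-harmonic, h=-11: θ=202.5° here. β=31.3, B=79.8. -11/2·(1 − cos(π·0.3922)) = -3.6732 → s = 8.3268

8.3268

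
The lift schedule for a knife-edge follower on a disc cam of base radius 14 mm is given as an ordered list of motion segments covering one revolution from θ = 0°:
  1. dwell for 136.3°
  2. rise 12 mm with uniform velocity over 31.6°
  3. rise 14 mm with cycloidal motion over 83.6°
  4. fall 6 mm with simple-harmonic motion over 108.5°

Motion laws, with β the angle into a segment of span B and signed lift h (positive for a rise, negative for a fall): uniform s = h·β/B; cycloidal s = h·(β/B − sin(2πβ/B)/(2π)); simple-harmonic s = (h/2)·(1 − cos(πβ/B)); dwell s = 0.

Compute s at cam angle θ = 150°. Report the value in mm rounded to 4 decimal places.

seg 1 [0°–136.3°] dwell: s stays 0.0000
seg 2 [136.3°–167.9°] uniform, h=12: θ=150° here. β=13.7, B=31.6. 12·13.7/31.6 = 5.2025 → s = 5.2025

5.2025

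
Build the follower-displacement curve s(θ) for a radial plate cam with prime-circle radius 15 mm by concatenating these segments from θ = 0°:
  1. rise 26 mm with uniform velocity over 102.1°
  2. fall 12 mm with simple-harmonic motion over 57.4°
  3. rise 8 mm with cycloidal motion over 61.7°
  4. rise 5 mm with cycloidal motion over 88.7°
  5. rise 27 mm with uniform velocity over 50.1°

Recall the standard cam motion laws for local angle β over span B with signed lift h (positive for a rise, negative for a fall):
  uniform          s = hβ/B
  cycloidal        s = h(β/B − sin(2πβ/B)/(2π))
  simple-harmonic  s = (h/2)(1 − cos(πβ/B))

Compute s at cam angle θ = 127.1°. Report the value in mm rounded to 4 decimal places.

seg 1 [0°–102.1°] uniform, h=26: full span → s += 26 → s = 26.0000
seg 2 [102.1°–159.5°] simple-harmonic, h=-12: θ=127.1° here. β=25, B=57.4. -12/2·(1 − cos(π·0.4355)) = -4.7932 → s = 21.2068

21.2068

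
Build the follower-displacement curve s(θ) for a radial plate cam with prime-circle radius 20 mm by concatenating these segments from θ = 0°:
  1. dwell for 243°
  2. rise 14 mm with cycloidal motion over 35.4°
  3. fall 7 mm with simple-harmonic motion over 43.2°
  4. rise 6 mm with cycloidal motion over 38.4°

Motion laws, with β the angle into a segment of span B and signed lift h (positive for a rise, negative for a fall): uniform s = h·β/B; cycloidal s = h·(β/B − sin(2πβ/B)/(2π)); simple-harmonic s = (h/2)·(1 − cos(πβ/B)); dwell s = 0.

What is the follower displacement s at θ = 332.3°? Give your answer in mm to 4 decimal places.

seg 1 [0°–243°] dwell: s stays 0.0000
seg 2 [243°–278.4°] cycloidal, h=14: full span → s += 14 → s = 14.0000
seg 3 [278.4°–321.6°] simple-harmonic, h=-7: full span → s += -7 → s = 7.0000
seg 4 [321.6°–360°] cycloidal, h=6: θ=332.3° here. β=10.7, B=38.4. 6·(0.2786 − sin(2π·0.2786)/(2π)) = 0.7324 → s = 7.7324

7.7324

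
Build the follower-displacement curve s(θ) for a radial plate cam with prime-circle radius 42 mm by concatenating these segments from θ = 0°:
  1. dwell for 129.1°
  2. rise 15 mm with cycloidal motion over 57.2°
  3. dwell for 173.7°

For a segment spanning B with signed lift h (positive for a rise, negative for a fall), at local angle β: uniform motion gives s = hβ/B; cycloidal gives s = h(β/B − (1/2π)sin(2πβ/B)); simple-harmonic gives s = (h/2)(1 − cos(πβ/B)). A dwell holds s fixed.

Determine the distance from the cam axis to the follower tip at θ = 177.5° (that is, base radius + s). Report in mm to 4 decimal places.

seg 1 [0°–129.1°] dwell: s stays 0.0000
seg 2 [129.1°–186.3°] cycloidal, h=15: θ=177.5° here. β=48.4, B=57.2. 15·(0.8462 − sin(2π·0.8462)/(2π)) = 14.6570 → s = 14.6570
radial distance = base radius + s = 42 + 14.6570 = 56.6570

56.6570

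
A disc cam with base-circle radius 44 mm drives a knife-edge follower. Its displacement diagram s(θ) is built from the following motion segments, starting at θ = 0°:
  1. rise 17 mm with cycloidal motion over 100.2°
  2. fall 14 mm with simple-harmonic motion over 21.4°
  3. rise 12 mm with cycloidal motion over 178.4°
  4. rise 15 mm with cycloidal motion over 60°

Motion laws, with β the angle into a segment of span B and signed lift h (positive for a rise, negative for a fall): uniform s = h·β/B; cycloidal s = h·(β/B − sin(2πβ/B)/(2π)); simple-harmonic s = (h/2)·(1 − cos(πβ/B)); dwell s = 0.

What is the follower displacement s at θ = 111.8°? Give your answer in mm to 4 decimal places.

seg 1 [0°–100.2°] cycloidal, h=17: full span → s += 17 → s = 17.0000
seg 2 [100.2°–121.6°] simple-harmonic, h=-14: θ=111.8° here. β=11.6, B=21.4. -14/2·(1 − cos(π·0.5421)) = -7.9222 → s = 9.0778

9.0778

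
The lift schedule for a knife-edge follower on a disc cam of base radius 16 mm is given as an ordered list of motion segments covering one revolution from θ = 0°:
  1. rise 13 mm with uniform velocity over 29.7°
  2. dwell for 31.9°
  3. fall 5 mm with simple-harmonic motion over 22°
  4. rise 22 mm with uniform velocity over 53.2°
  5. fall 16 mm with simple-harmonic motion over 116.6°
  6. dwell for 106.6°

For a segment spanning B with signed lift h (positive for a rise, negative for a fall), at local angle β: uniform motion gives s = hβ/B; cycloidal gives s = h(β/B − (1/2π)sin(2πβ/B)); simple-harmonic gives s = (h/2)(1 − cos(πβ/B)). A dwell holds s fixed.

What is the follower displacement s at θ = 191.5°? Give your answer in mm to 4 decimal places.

seg 1 [0°–29.7°] uniform, h=13: full span → s += 13 → s = 13.0000
seg 2 [29.7°–61.6°] dwell: s stays 13.0000
seg 3 [61.6°–83.6°] simple-harmonic, h=-5: full span → s += -5 → s = 8.0000
seg 4 [83.6°–136.8°] uniform, h=22: full span → s += 22 → s = 30.0000
seg 5 [136.8°–253.4°] simple-harmonic, h=-16: θ=191.5° here. β=54.7, B=116.6. -16/2·(1 − cos(π·0.4691)) = -7.2252 → s = 22.7748

22.7748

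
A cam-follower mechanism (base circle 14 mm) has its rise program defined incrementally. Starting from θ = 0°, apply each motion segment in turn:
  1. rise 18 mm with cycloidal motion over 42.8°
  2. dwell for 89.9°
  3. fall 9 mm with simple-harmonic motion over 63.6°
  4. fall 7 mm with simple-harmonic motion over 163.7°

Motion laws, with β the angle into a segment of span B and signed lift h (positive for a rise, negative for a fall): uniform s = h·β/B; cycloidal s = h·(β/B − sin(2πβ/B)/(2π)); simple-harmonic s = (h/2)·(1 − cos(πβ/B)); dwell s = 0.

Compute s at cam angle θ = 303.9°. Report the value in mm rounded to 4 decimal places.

seg 1 [0°–42.8°] cycloidal, h=18: full span → s += 18 → s = 18.0000
seg 2 [42.8°–132.7°] dwell: s stays 18.0000
seg 3 [132.7°–196.3°] simple-harmonic, h=-9: full span → s += -9 → s = 9.0000
seg 4 [196.3°–360°] simple-harmonic, h=-7: θ=303.9° here. β=107.6, B=163.7. -7/2·(1 − cos(π·0.6573)) = -5.1601 → s = 3.8399

3.8399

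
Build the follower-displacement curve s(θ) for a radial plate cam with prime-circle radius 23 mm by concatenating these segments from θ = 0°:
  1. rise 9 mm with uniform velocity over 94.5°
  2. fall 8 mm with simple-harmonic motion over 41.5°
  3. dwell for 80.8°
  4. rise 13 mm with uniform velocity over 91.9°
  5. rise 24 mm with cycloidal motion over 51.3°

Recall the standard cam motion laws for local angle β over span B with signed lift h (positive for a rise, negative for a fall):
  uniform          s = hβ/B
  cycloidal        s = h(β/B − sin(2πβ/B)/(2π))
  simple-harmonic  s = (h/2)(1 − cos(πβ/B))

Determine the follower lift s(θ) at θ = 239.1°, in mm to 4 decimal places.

seg 1 [0°–94.5°] uniform, h=9: full span → s += 9 → s = 9.0000
seg 2 [94.5°–136°] simple-harmonic, h=-8: full span → s += -8 → s = 1.0000
seg 3 [136°–216.8°] dwell: s stays 1.0000
seg 4 [216.8°–308.7°] uniform, h=13: θ=239.1° here. β=22.3, B=91.9. 13·22.3/91.9 = 3.1545 → s = 4.1545

4.1545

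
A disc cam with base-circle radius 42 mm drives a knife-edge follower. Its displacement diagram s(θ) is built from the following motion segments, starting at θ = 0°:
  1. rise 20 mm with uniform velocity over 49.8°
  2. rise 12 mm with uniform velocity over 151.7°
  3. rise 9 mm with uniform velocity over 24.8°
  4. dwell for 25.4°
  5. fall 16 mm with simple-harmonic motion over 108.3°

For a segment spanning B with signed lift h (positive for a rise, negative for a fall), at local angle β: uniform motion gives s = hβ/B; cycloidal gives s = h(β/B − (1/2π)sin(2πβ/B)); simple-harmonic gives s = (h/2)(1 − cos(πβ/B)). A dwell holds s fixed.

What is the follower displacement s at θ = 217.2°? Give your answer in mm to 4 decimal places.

seg 1 [0°–49.8°] uniform, h=20: full span → s += 20 → s = 20.0000
seg 2 [49.8°–201.5°] uniform, h=12: full span → s += 12 → s = 32.0000
seg 3 [201.5°–226.3°] uniform, h=9: θ=217.2° here. β=15.7, B=24.8. 9·15.7/24.8 = 5.6976 → s = 37.6976

37.6976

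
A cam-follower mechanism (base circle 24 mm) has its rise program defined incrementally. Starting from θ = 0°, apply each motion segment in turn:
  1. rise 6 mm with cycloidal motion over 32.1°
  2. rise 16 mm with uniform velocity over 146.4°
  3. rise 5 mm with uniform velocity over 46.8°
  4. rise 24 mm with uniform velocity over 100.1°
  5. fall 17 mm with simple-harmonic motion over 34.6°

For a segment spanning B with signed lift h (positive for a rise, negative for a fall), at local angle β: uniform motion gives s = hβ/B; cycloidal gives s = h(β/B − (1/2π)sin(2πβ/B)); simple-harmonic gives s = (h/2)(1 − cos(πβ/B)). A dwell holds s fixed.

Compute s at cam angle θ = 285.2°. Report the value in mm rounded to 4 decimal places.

seg 1 [0°–32.1°] cycloidal, h=6: full span → s += 6 → s = 6.0000
seg 2 [32.1°–178.5°] uniform, h=16: full span → s += 16 → s = 22.0000
seg 3 [178.5°–225.3°] uniform, h=5: full span → s += 5 → s = 27.0000
seg 4 [225.3°–325.4°] uniform, h=24: θ=285.2° here. β=59.9, B=100.1. 24·59.9/100.1 = 14.3616 → s = 41.3616

41.3616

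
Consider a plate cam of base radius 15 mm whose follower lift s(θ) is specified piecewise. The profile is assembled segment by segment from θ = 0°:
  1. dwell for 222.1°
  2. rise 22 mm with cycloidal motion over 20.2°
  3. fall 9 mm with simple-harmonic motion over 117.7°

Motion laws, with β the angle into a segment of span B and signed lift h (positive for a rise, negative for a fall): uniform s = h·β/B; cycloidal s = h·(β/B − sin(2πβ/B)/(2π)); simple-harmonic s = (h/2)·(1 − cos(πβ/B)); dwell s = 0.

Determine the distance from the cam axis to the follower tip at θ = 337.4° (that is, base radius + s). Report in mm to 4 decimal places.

seg 1 [0°–222.1°] dwell: s stays 0.0000
seg 2 [222.1°–242.3°] cycloidal, h=22: full span → s += 22 → s = 22.0000
seg 3 [242.3°–360°] simple-harmonic, h=-9: θ=337.4° here. β=95.1, B=117.7. -9/2·(1 − cos(π·0.8080)) = -8.2058 → s = 13.7942
radial distance = base radius + s = 15 + 13.7942 = 28.7942

28.7942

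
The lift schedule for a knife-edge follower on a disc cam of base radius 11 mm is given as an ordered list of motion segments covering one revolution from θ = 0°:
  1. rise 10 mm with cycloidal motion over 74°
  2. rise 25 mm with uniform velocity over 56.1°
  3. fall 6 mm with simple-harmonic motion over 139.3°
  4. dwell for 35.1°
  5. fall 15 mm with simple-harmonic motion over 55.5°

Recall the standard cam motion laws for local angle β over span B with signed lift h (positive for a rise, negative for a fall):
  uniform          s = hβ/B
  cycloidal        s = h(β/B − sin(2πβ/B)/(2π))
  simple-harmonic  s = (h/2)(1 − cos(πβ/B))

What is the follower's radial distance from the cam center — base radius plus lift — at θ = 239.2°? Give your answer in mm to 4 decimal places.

seg 1 [0°–74°] cycloidal, h=10: full span → s += 10 → s = 10.0000
seg 2 [74°–130.1°] uniform, h=25: full span → s += 25 → s = 35.0000
seg 3 [130.1°–269.4°] simple-harmonic, h=-6: θ=239.2° here. β=109.1, B=139.3. -6/2·(1 − cos(π·0.7832)) = -5.3307 → s = 29.6693
radial distance = base radius + s = 11 + 29.6693 = 40.6693

40.6693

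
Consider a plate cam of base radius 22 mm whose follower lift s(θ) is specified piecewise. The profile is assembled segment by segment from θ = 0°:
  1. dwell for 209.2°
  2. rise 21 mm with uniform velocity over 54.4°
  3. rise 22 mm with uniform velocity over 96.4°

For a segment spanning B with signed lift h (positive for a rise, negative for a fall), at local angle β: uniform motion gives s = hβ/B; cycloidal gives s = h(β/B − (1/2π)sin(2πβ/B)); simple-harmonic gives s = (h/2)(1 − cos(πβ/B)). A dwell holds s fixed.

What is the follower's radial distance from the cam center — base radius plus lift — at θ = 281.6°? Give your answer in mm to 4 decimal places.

seg 1 [0°–209.2°] dwell: s stays 0.0000
seg 2 [209.2°–263.6°] uniform, h=21: full span → s += 21 → s = 21.0000
seg 3 [263.6°–360°] uniform, h=22: θ=281.6° here. β=18, B=96.4. 22·18/96.4 = 4.1079 → s = 25.1079
radial distance = base radius + s = 22 + 25.1079 = 47.1079

47.1079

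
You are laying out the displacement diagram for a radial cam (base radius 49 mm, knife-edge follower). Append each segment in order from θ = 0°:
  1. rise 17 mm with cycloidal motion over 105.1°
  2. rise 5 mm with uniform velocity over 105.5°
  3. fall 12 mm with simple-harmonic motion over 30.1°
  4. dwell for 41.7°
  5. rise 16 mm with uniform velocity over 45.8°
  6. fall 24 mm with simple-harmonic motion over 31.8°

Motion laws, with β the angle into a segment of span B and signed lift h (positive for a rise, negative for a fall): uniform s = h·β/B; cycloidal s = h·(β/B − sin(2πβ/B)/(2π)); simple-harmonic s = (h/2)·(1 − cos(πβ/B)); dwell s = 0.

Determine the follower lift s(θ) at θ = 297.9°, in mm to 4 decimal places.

seg 1 [0°–105.1°] cycloidal, h=17: full span → s += 17 → s = 17.0000
seg 2 [105.1°–210.6°] uniform, h=5: full span → s += 5 → s = 22.0000
seg 3 [210.6°–240.7°] simple-harmonic, h=-12: full span → s += -12 → s = 10.0000
seg 4 [240.7°–282.4°] dwell: s stays 10.0000
seg 5 [282.4°–328.2°] uniform, h=16: θ=297.9° here. β=15.5, B=45.8. 16·15.5/45.8 = 5.4148 → s = 15.4148

15.4148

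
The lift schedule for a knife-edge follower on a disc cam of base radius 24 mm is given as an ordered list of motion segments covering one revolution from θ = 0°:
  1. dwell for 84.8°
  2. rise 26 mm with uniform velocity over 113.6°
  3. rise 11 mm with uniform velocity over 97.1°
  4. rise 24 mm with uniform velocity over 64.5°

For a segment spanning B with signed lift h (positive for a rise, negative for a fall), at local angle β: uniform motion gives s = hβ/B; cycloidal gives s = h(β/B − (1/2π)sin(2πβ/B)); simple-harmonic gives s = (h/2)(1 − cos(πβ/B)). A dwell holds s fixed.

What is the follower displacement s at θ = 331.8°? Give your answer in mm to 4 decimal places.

seg 1 [0°–84.8°] dwell: s stays 0.0000
seg 2 [84.8°–198.4°] uniform, h=26: full span → s += 26 → s = 26.0000
seg 3 [198.4°–295.5°] uniform, h=11: full span → s += 11 → s = 37.0000
seg 4 [295.5°–360°] uniform, h=24: θ=331.8° here. β=36.3, B=64.5. 24·36.3/64.5 = 13.5070 → s = 50.5070

50.5070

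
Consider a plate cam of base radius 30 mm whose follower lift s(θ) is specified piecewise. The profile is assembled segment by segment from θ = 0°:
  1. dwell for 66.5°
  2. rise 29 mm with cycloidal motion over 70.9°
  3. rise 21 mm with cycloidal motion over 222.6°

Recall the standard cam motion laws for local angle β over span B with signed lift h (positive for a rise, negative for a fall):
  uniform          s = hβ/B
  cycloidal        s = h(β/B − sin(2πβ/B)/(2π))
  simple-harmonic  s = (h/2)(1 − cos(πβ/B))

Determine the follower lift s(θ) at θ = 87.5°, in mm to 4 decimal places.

seg 1 [0°–66.5°] dwell: s stays 0.0000
seg 2 [66.5°–137.4°] cycloidal, h=29: θ=87.5° here. β=21, B=70.9. 29·(0.2962 − sin(2π·0.2962)/(2π)) = 4.1671 → s = 4.1671

4.1671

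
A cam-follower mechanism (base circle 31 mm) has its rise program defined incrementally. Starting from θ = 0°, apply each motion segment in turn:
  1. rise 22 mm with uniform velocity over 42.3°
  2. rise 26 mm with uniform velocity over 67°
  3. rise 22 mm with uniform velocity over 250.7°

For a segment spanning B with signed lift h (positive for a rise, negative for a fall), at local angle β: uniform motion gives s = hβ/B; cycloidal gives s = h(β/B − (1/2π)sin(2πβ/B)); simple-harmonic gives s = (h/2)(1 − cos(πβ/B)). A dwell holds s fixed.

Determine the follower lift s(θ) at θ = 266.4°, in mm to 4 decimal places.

seg 1 [0°–42.3°] uniform, h=22: full span → s += 22 → s = 22.0000
seg 2 [42.3°–109.3°] uniform, h=26: full span → s += 26 → s = 48.0000
seg 3 [109.3°–360°] uniform, h=22: θ=266.4° here. β=157.1, B=250.7. 22·157.1/250.7 = 13.7862 → s = 61.7862

61.7862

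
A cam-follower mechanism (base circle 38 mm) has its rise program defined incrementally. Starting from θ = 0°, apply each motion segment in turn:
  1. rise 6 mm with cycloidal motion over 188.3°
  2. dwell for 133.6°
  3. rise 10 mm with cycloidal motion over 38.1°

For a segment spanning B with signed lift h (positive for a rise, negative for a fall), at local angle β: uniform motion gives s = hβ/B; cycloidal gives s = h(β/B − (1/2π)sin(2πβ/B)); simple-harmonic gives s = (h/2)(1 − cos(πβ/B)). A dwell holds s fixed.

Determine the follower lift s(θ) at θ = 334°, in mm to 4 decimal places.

seg 1 [0°–188.3°] cycloidal, h=6: full span → s += 6 → s = 6.0000
seg 2 [188.3°–321.9°] dwell: s stays 6.0000
seg 3 [321.9°–360°] cycloidal, h=10: θ=334° here. β=12.1, B=38.1. 10·(0.3176 − sin(2π·0.3176)/(2π)) = 1.7257 → s = 7.7257

7.7257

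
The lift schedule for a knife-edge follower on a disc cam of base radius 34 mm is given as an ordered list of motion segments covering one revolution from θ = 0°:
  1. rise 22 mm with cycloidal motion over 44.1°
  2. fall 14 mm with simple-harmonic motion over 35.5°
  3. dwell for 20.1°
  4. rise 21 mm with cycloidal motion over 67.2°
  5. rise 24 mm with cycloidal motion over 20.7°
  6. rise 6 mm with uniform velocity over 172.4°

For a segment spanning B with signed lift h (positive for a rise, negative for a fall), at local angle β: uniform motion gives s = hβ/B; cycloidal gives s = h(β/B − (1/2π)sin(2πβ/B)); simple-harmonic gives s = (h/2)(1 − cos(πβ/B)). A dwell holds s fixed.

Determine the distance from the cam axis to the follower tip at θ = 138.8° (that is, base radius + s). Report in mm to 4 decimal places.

seg 1 [0°–44.1°] cycloidal, h=22: full span → s += 22 → s = 22.0000
seg 2 [44.1°–79.6°] simple-harmonic, h=-14: full span → s += -14 → s = 8.0000
seg 3 [79.6°–99.7°] dwell: s stays 8.0000
seg 4 [99.7°–166.9°] cycloidal, h=21: θ=138.8° here. β=39.1, B=67.2. 21·(0.5818 − sin(2π·0.5818)/(2π)) = 13.8627 → s = 21.8627
radial distance = base radius + s = 34 + 21.8627 = 55.8627

55.8627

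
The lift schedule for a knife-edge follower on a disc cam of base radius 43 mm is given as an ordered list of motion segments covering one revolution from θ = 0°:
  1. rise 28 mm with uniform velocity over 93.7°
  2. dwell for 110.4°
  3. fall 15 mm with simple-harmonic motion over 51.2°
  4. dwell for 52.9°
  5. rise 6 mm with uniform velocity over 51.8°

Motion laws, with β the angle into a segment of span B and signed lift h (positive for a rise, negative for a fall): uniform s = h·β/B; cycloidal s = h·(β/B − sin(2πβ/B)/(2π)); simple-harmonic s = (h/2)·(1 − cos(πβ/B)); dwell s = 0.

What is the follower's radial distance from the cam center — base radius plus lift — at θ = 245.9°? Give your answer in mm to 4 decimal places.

seg 1 [0°–93.7°] uniform, h=28: full span → s += 28 → s = 28.0000
seg 2 [93.7°–204.1°] dwell: s stays 28.0000
seg 3 [204.1°–255.3°] simple-harmonic, h=-15: θ=245.9° here. β=41.8, B=51.2. -15/2·(1 − cos(π·0.8164)) = -13.7867 → s = 14.2133
radial distance = base radius + s = 43 + 14.2133 = 57.2133

57.2133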